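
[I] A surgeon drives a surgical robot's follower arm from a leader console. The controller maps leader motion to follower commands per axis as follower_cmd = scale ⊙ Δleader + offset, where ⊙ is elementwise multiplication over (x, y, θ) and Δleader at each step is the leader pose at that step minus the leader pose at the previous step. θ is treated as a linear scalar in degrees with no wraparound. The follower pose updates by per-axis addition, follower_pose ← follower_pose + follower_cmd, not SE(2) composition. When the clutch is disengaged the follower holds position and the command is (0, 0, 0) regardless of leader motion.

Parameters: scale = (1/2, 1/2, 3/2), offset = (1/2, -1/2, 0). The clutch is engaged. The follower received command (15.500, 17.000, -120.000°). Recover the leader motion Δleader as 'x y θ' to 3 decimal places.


30.000 35.000 -80.000

axis x: (15.500 − 1/2) / (1/2) = 30.000
axis y: (17.000 − -1/2) / (1/2) = 35.000
axis θ: (-120.000 − 0) / (3/2) = -80.000


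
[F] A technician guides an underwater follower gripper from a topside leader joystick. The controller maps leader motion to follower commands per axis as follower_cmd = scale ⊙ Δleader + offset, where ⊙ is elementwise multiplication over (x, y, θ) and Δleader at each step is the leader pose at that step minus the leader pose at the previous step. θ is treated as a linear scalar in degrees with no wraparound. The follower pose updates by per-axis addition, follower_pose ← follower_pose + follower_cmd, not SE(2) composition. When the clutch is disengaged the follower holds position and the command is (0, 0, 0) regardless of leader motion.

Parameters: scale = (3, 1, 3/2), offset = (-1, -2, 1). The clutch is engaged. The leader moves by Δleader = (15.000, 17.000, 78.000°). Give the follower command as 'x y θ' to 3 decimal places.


axis x: 3·15.000 + -1 = 44.000
axis y: 1·17.000 + -2 = 15.000
axis θ: 3/2·78.000 + 1 = 118.000

44.000 15.000 118.000


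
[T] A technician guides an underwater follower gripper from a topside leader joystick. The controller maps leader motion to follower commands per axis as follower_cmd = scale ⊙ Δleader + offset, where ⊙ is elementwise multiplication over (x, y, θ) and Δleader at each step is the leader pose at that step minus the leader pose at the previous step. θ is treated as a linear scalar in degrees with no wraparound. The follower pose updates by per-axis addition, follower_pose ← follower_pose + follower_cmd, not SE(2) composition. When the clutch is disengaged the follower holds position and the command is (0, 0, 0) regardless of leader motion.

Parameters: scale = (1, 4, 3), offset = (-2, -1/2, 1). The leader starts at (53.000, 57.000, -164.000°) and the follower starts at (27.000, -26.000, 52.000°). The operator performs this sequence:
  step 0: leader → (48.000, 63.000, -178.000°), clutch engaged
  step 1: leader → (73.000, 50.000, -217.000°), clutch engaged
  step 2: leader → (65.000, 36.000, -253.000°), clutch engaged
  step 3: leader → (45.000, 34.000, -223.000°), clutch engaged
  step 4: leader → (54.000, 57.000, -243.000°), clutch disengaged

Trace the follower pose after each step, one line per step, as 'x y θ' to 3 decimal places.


20.000 -2.500 11.000
43.000 -55.000 -105.000
33.000 -111.500 -212.000
11.000 -120.000 -121.000
11.000 -120.000 -121.000

step 0: Δleader=(-5.000, 6.000, -14.000°), engaged; cmd=(-7.000, 23.500, -41.000°) → follower=(20.000, -2.500, 11.000°)
step 1: Δleader=(25.000, -13.000, -39.000°), engaged; cmd=(23.000, -52.500, -116.000°) → follower=(43.000, -55.000, -105.000°)
step 2: Δleader=(-8.000, -14.000, -36.000°), engaged; cmd=(-10.000, -56.500, -107.000°) → follower=(33.000, -111.500, -212.000°)
step 3: Δleader=(-20.000, -2.000, 30.000°), engaged; cmd=(-22.000, -8.500, 91.000°) → follower=(11.000, -120.000, -121.000°)
step 4: Δleader=(9.000, 23.000, -20.000°), disengaged; cmd=(0,0,0) → follower holds at (11.000, -120.000, -121.000°)


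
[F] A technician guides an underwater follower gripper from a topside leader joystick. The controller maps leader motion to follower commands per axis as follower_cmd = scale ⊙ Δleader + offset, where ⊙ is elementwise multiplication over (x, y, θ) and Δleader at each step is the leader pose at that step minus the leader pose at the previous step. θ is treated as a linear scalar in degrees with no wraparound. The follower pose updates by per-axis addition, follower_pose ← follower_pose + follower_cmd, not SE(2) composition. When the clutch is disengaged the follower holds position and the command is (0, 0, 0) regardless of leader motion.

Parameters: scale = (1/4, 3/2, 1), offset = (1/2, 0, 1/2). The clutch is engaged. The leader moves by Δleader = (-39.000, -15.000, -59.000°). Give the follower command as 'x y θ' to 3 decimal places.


axis x: 1/4·-39.000 + 1/2 = -9.250
axis y: 3/2·-15.000 + 0 = -22.500
axis θ: 1·-59.000 + 1/2 = -58.500

-9.250 -22.500 -58.500


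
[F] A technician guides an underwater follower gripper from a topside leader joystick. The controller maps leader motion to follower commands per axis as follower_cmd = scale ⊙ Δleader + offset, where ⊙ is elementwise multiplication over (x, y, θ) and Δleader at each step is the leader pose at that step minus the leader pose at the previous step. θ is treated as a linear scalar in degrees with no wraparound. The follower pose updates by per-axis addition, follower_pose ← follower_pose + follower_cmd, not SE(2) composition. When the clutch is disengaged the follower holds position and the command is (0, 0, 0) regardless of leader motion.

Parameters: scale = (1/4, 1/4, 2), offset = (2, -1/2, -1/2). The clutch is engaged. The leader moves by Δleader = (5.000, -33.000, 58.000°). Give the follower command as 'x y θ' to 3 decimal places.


3.250 -8.750 115.500

axis x: 1/4·5.000 + 2 = 3.250
axis y: 1/4·-33.000 + -1/2 = -8.750
axis θ: 2·58.000 + -1/2 = 115.500


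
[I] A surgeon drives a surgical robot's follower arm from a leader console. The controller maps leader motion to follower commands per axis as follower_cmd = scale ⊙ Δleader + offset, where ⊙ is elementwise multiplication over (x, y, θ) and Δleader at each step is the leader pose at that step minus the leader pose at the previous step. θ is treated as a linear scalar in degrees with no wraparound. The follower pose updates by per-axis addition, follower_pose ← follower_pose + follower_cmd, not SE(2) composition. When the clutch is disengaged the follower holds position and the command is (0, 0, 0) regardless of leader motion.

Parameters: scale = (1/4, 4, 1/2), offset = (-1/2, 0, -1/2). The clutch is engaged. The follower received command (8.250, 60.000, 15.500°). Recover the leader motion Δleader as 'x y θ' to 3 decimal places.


axis x: (8.250 − -1/2) / (1/4) = 35.000
axis y: (60.000 − 0) / (4) = 15.000
axis θ: (15.500 − -1/2) / (1/2) = 32.000

35.000 15.000 32.000


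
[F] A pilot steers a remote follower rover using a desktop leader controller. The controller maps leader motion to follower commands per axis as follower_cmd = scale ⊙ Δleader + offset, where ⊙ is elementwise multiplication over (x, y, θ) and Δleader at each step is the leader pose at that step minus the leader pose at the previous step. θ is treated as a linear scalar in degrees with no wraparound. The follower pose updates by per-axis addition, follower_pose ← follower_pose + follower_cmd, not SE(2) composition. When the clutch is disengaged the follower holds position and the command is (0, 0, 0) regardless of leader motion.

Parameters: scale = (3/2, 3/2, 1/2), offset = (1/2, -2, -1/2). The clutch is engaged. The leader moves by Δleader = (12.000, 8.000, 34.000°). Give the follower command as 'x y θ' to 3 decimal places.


18.500 10.000 16.500

axis x: 3/2·12.000 + 1/2 = 18.500
axis y: 3/2·8.000 + -2 = 10.000
axis θ: 1/2·34.000 + -1/2 = 16.500


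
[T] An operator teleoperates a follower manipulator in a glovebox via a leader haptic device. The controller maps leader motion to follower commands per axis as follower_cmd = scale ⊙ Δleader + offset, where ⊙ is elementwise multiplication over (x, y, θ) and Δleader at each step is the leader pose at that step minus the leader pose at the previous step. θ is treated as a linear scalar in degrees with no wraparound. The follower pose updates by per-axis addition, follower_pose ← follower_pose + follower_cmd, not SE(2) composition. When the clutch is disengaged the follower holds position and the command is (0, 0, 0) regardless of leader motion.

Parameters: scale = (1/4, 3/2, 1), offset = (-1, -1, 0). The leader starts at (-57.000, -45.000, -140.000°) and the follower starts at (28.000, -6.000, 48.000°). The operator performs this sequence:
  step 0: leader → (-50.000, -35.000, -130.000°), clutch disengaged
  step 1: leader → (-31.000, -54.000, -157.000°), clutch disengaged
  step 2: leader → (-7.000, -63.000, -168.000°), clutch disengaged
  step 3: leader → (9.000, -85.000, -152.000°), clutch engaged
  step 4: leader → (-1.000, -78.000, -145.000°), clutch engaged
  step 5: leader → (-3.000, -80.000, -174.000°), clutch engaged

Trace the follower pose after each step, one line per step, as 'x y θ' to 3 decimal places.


step 0: Δleader=(7.000, 10.000, 10.000°), disengaged; cmd=(0,0,0) → follower holds at (28.000, -6.000, 48.000°)
step 1: Δleader=(19.000, -19.000, -27.000°), disengaged; cmd=(0,0,0) → follower holds at (28.000, -6.000, 48.000°)
step 2: Δleader=(24.000, -9.000, -11.000°), disengaged; cmd=(0,0,0) → follower holds at (28.000, -6.000, 48.000°)
step 3: Δleader=(16.000, -22.000, 16.000°), engaged; cmd=(3.000, -34.000, 16.000°) → follower=(31.000, -40.000, 64.000°)
step 4: Δleader=(-10.000, 7.000, 7.000°), engaged; cmd=(-3.500, 9.500, 7.000°) → follower=(27.500, -30.500, 71.000°)
step 5: Δleader=(-2.000, -2.000, -29.000°), engaged; cmd=(-1.500, -4.000, -29.000°) → follower=(26.000, -34.500, 42.000°)

28.000 -6.000 48.000
28.000 -6.000 48.000
28.000 -6.000 48.000
31.000 -40.000 64.000
27.500 -30.500 71.000
26.000 -34.500 42.000


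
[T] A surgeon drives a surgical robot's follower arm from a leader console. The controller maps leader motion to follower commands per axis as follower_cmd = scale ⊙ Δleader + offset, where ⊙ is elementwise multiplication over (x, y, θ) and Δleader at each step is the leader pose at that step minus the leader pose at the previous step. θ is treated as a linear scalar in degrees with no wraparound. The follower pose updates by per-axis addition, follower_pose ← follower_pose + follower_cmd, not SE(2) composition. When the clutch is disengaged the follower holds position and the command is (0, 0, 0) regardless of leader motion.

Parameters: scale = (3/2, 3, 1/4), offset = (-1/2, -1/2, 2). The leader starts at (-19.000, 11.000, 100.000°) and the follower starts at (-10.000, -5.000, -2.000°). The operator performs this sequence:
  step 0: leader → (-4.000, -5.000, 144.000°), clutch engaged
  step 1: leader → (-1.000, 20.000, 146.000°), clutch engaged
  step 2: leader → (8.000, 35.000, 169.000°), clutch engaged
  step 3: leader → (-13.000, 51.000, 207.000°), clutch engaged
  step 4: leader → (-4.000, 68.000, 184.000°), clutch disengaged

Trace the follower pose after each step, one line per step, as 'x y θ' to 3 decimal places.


12.000 -53.500 11.000
16.000 21.000 13.500
29.000 65.500 21.250
-3.000 113.000 32.750
-3.000 113.000 32.750

step 0: Δleader=(15.000, -16.000, 44.000°), engaged; cmd=(22.000, -48.500, 13.000°) → follower=(12.000, -53.500, 11.000°)
step 1: Δleader=(3.000, 25.000, 2.000°), engaged; cmd=(4.000, 74.500, 2.500°) → follower=(16.000, 21.000, 13.500°)
step 2: Δleader=(9.000, 15.000, 23.000°), engaged; cmd=(13.000, 44.500, 7.750°) → follower=(29.000, 65.500, 21.250°)
step 3: Δleader=(-21.000, 16.000, 38.000°), engaged; cmd=(-32.000, 47.500, 11.500°) → follower=(-3.000, 113.000, 32.750°)
step 4: Δleader=(9.000, 17.000, -23.000°), disengaged; cmd=(0,0,0) → follower holds at (-3.000, 113.000, 32.750°)


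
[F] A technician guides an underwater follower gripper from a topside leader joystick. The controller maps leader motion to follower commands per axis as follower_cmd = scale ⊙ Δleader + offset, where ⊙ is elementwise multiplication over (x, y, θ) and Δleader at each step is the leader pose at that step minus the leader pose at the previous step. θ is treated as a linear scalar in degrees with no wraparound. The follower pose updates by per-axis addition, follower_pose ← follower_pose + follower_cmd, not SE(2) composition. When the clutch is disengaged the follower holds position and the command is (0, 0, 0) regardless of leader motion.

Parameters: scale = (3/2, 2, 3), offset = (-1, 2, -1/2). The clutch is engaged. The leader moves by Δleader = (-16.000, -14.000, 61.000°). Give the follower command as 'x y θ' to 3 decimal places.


-25.000 -26.000 182.500

axis x: 3/2·-16.000 + -1 = -25.000
axis y: 2·-14.000 + 2 = -26.000
axis θ: 3·61.000 + -1/2 = 182.500


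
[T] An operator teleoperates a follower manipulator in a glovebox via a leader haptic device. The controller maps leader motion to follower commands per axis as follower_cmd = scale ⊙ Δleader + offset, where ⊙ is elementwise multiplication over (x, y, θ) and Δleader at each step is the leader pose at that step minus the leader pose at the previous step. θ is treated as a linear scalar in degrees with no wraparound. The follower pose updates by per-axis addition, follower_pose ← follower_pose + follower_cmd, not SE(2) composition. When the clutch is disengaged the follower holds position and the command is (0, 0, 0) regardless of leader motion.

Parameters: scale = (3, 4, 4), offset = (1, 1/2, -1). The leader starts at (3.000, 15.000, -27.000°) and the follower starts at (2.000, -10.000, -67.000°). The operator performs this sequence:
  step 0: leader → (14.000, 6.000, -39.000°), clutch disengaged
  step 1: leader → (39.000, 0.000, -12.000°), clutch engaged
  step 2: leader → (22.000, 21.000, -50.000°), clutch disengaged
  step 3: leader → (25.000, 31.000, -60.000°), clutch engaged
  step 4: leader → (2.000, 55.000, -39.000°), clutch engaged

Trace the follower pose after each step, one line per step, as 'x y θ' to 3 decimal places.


step 0: Δleader=(11.000, -9.000, -12.000°), disengaged; cmd=(0,0,0) → follower holds at (2.000, -10.000, -67.000°)
step 1: Δleader=(25.000, -6.000, 27.000°), engaged; cmd=(76.000, -23.500, 107.000°) → follower=(78.000, -33.500, 40.000°)
step 2: Δleader=(-17.000, 21.000, -38.000°), disengaged; cmd=(0,0,0) → follower holds at (78.000, -33.500, 40.000°)
step 3: Δleader=(3.000, 10.000, -10.000°), engaged; cmd=(10.000, 40.500, -41.000°) → follower=(88.000, 7.000, -1.000°)
step 4: Δleader=(-23.000, 24.000, 21.000°), engaged; cmd=(-68.000, 96.500, 83.000°) → follower=(20.000, 103.500, 82.000°)

2.000 -10.000 -67.000
78.000 -33.500 40.000
78.000 -33.500 40.000
88.000 7.000 -1.000
20.000 103.500 82.000


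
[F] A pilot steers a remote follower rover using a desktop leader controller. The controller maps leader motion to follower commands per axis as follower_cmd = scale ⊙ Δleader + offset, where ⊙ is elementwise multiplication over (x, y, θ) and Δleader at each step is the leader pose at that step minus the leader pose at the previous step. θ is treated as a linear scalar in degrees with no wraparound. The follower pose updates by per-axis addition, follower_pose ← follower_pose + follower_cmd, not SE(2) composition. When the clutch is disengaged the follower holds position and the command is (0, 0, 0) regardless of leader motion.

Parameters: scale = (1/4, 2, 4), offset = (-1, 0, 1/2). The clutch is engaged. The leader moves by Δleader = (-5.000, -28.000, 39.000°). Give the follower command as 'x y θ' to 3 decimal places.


axis x: 1/4·-5.000 + -1 = -2.250
axis y: 2·-28.000 + 0 = -56.000
axis θ: 4·39.000 + 1/2 = 156.500

-2.250 -56.000 156.500


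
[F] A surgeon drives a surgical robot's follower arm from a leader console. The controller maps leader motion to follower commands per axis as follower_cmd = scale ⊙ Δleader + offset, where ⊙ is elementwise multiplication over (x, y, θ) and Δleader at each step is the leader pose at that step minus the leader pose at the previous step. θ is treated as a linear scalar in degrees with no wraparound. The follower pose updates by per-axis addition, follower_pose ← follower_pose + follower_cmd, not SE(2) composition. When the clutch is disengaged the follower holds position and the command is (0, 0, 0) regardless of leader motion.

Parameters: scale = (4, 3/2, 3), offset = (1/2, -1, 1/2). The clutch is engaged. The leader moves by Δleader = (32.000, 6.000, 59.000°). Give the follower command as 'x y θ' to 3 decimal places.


axis x: 4·32.000 + 1/2 = 128.500
axis y: 3/2·6.000 + -1 = 8.000
axis θ: 3·59.000 + 1/2 = 177.500

128.500 8.000 177.500


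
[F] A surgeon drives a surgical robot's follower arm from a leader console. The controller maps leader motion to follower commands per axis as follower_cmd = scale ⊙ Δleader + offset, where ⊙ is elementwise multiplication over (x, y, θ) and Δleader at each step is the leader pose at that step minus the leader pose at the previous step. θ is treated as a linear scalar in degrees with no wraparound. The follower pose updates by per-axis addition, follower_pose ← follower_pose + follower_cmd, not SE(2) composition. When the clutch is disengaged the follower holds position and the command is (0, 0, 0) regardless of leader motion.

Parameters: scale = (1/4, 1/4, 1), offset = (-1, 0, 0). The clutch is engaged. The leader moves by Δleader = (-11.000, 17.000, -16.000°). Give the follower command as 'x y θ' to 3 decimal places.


axis x: 1/4·-11.000 + -1 = -3.750
axis y: 1/4·17.000 + 0 = 4.250
axis θ: 1·-16.000 + 0 = -16.000

-3.750 4.250 -16.000


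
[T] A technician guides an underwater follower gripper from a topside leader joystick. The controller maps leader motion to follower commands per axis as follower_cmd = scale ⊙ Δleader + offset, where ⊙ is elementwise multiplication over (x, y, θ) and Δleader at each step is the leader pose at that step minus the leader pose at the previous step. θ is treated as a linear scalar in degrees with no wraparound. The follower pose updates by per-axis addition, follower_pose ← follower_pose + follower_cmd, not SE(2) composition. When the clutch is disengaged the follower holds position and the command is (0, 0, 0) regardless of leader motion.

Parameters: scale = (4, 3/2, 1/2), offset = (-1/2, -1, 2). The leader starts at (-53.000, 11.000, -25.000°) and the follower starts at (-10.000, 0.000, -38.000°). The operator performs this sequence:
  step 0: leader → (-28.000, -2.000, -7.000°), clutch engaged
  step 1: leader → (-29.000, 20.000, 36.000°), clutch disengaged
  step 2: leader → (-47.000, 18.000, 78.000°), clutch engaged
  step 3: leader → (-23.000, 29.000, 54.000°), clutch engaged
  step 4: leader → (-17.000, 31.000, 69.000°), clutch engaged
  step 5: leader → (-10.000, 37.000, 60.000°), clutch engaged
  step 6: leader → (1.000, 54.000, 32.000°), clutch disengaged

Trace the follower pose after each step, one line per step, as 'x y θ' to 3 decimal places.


89.500 -20.500 -27.000
89.500 -20.500 -27.000
17.000 -24.500 -4.000
112.500 -9.000 -14.000
136.000 -7.000 -4.500
163.500 1.000 -7.000
163.500 1.000 -7.000

step 0: Δleader=(25.000, -13.000, 18.000°), engaged; cmd=(99.500, -20.500, 11.000°) → follower=(89.500, -20.500, -27.000°)
step 1: Δleader=(-1.000, 22.000, 43.000°), disengaged; cmd=(0,0,0) → follower holds at (89.500, -20.500, -27.000°)
step 2: Δleader=(-18.000, -2.000, 42.000°), engaged; cmd=(-72.500, -4.000, 23.000°) → follower=(17.000, -24.500, -4.000°)
step 3: Δleader=(24.000, 11.000, -24.000°), engaged; cmd=(95.500, 15.500, -10.000°) → follower=(112.500, -9.000, -14.000°)
step 4: Δleader=(6.000, 2.000, 15.000°), engaged; cmd=(23.500, 2.000, 9.500°) → follower=(136.000, -7.000, -4.500°)
step 5: Δleader=(7.000, 6.000, -9.000°), engaged; cmd=(27.500, 8.000, -2.500°) → follower=(163.500, 1.000, -7.000°)
step 6: Δleader=(11.000, 17.000, -28.000°), disengaged; cmd=(0,0,0) → follower holds at (163.500, 1.000, -7.000°)


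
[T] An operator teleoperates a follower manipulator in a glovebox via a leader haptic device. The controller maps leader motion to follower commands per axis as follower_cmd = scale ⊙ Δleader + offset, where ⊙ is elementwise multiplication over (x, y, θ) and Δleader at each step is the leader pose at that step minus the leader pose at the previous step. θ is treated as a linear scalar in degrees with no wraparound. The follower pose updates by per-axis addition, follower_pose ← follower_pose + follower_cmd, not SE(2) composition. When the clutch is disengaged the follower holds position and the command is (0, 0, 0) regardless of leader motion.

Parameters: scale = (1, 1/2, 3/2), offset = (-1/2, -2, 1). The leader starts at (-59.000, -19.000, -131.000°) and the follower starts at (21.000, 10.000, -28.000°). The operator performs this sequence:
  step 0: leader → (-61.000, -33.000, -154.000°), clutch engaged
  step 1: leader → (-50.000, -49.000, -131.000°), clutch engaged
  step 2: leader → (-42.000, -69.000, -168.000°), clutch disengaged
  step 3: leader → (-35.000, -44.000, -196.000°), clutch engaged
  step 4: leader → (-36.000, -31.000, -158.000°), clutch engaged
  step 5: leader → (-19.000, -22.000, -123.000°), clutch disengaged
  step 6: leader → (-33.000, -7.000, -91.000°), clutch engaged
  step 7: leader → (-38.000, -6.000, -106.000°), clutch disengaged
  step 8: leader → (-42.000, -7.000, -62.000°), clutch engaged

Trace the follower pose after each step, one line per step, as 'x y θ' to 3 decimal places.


step 0: Δleader=(-2.000, -14.000, -23.000°), engaged; cmd=(-2.500, -9.000, -33.500°) → follower=(18.500, 1.000, -61.500°)
step 1: Δleader=(11.000, -16.000, 23.000°), engaged; cmd=(10.500, -10.000, 35.500°) → follower=(29.000, -9.000, -26.000°)
step 2: Δleader=(8.000, -20.000, -37.000°), disengaged; cmd=(0,0,0) → follower holds at (29.000, -9.000, -26.000°)
step 3: Δleader=(7.000, 25.000, -28.000°), engaged; cmd=(6.500, 10.500, -41.000°) → follower=(35.500, 1.500, -67.000°)
step 4: Δleader=(-1.000, 13.000, 38.000°), engaged; cmd=(-1.500, 4.500, 58.000°) → follower=(34.000, 6.000, -9.000°)
step 5: Δleader=(17.000, 9.000, 35.000°), disengaged; cmd=(0,0,0) → follower holds at (34.000, 6.000, -9.000°)
step 6: Δleader=(-14.000, 15.000, 32.000°), engaged; cmd=(-14.500, 5.500, 49.000°) → follower=(19.500, 11.500, 40.000°)
step 7: Δleader=(-5.000, 1.000, -15.000°), disengaged; cmd=(0,0,0) → follower holds at (19.500, 11.500, 40.000°)
step 8: Δleader=(-4.000, -1.000, 44.000°), engaged; cmd=(-4.500, -2.500, 67.000°) → follower=(15.000, 9.000, 107.000°)

18.500 1.000 -61.500
29.000 -9.000 -26.000
29.000 -9.000 -26.000
35.500 1.500 -67.000
34.000 6.000 -9.000
34.000 6.000 -9.000
19.500 11.500 40.000
19.500 11.500 40.000
15.000 9.000 107.000


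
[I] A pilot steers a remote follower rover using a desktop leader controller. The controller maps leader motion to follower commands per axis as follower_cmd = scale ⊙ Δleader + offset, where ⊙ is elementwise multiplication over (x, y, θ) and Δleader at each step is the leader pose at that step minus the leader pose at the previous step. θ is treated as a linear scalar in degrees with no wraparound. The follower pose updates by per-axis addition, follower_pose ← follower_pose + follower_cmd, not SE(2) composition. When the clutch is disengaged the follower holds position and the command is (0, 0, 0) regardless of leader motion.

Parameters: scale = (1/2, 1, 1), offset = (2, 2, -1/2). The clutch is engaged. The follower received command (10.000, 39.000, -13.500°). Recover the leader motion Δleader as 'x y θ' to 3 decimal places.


16.000 37.000 -13.000

axis x: (10.000 − 2) / (1/2) = 16.000
axis y: (39.000 − 2) / (1) = 37.000
axis θ: (-13.500 − -1/2) / (1) = -13.000


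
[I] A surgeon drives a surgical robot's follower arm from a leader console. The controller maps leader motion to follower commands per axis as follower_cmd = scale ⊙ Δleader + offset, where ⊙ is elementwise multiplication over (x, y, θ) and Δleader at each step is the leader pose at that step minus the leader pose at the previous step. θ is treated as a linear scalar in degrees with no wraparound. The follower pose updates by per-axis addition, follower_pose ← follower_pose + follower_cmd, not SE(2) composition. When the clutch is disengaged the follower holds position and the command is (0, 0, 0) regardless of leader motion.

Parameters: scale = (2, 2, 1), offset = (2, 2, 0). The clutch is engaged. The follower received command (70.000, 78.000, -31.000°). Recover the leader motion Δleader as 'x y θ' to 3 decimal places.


axis x: (70.000 − 2) / (2) = 34.000
axis y: (78.000 − 2) / (2) = 38.000
axis θ: (-31.000 − 0) / (1) = -31.000

34.000 38.000 -31.000


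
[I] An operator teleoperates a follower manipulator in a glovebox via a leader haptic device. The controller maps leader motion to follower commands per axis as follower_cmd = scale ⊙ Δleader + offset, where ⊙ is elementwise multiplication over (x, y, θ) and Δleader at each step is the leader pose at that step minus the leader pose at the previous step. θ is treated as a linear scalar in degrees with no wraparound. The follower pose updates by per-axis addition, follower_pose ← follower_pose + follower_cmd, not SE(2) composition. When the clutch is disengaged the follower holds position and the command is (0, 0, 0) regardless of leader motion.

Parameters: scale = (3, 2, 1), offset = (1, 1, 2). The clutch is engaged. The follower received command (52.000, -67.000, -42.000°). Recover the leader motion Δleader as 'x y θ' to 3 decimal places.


axis x: (52.000 − 1) / (3) = 17.000
axis y: (-67.000 − 1) / (2) = -34.000
axis θ: (-42.000 − 2) / (1) = -44.000

17.000 -34.000 -44.000


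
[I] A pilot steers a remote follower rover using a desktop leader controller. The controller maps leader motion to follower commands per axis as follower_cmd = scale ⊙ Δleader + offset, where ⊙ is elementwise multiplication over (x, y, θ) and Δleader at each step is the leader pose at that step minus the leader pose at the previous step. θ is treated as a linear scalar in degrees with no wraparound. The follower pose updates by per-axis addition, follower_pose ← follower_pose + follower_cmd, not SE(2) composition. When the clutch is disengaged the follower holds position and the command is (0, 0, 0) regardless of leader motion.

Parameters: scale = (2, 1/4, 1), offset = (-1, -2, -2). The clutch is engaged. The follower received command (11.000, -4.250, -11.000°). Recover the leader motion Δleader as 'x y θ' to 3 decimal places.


6.000 -9.000 -9.000

axis x: (11.000 − -1) / (2) = 6.000
axis y: (-4.250 − -2) / (1/4) = -9.000
axis θ: (-11.000 − -2) / (1) = -9.000


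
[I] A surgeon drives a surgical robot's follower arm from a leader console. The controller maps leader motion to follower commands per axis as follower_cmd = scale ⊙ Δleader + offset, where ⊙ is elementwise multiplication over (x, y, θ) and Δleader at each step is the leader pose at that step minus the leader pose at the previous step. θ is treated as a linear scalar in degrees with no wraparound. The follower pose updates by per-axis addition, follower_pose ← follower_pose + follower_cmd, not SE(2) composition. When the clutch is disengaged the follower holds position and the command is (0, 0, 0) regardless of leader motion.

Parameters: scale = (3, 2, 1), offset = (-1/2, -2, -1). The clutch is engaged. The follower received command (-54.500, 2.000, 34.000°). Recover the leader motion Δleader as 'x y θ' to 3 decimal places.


axis x: (-54.500 − -1/2) / (3) = -18.000
axis y: (2.000 − -2) / (2) = 2.000
axis θ: (34.000 − -1) / (1) = 35.000

-18.000 2.000 35.000


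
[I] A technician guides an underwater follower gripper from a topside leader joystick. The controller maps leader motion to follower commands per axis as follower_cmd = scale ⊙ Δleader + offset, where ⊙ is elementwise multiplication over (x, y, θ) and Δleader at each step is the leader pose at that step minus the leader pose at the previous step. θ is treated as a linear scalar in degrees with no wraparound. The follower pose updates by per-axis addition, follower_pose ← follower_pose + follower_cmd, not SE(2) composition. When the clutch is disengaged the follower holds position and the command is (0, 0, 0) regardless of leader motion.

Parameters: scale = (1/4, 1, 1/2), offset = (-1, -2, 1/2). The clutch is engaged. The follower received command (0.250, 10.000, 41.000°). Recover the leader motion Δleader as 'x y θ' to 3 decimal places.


5.000 12.000 81.000

axis x: (0.250 − -1) / (1/4) = 5.000
axis y: (10.000 − -2) / (1) = 12.000
axis θ: (41.000 − 1/2) / (1/2) = 81.000


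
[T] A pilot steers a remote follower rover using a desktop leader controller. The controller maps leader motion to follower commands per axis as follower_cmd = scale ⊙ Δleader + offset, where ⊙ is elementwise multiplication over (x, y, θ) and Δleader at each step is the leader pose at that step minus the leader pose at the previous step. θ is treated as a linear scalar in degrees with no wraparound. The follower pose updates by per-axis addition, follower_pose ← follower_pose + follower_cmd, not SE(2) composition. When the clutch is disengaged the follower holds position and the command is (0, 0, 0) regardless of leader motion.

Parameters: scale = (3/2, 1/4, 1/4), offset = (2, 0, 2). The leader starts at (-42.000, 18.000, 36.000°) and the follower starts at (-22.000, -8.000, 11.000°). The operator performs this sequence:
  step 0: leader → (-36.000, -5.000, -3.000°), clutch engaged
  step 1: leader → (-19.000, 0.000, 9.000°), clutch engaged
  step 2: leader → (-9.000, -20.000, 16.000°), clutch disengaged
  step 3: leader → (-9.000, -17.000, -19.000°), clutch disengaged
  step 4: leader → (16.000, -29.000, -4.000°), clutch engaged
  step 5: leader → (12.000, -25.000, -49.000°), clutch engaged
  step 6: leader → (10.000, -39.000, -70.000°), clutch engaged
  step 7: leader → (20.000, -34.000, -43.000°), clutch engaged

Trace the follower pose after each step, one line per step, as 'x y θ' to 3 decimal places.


-11.000 -13.750 3.250
16.500 -12.500 8.250
16.500 -12.500 8.250
16.500 -12.500 8.250
56.000 -15.500 14.000
52.000 -14.500 4.750
51.000 -18.000 1.500
68.000 -16.750 10.250

step 0: Δleader=(6.000, -23.000, -39.000°), engaged; cmd=(11.000, -5.750, -7.750°) → follower=(-11.000, -13.750, 3.250°)
step 1: Δleader=(17.000, 5.000, 12.000°), engaged; cmd=(27.500, 1.250, 5.000°) → follower=(16.500, -12.500, 8.250°)
step 2: Δleader=(10.000, -20.000, 7.000°), disengaged; cmd=(0,0,0) → follower holds at (16.500, -12.500, 8.250°)
step 3: Δleader=(0.000, 3.000, -35.000°), disengaged; cmd=(0,0,0) → follower holds at (16.500, -12.500, 8.250°)
step 4: Δleader=(25.000, -12.000, 15.000°), engaged; cmd=(39.500, -3.000, 5.750°) → follower=(56.000, -15.500, 14.000°)
step 5: Δleader=(-4.000, 4.000, -45.000°), engaged; cmd=(-4.000, 1.000, -9.250°) → follower=(52.000, -14.500, 4.750°)
step 6: Δleader=(-2.000, -14.000, -21.000°), engaged; cmd=(-1.000, -3.500, -3.250°) → follower=(51.000, -18.000, 1.500°)
step 7: Δleader=(10.000, 5.000, 27.000°), engaged; cmd=(17.000, 1.250, 8.750°) → follower=(68.000, -16.750, 10.250°)


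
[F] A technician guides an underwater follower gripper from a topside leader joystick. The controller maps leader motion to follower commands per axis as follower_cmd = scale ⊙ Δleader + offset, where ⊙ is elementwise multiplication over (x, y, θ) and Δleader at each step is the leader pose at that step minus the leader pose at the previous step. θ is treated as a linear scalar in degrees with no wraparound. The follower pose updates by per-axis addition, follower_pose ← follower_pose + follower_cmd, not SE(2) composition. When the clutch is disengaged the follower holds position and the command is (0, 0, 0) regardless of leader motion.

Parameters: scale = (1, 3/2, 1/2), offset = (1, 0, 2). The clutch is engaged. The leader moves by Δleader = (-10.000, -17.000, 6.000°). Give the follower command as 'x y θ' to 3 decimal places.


axis x: 1·-10.000 + 1 = -9.000
axis y: 3/2·-17.000 + 0 = -25.500
axis θ: 1/2·6.000 + 2 = 5.000

-9.000 -25.500 5.000


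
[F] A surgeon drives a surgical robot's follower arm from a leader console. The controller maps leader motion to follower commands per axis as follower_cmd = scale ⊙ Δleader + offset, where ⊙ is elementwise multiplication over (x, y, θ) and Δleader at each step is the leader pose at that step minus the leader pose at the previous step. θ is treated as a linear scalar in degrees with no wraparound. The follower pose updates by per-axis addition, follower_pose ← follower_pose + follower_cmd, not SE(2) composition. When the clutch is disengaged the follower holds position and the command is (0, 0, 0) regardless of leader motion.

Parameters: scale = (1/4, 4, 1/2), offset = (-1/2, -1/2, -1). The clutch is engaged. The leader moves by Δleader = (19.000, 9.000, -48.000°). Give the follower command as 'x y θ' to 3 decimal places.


axis x: 1/4·19.000 + -1/2 = 4.250
axis y: 4·9.000 + -1/2 = 35.500
axis θ: 1/2·-48.000 + -1 = -25.000

4.250 35.500 -25.000


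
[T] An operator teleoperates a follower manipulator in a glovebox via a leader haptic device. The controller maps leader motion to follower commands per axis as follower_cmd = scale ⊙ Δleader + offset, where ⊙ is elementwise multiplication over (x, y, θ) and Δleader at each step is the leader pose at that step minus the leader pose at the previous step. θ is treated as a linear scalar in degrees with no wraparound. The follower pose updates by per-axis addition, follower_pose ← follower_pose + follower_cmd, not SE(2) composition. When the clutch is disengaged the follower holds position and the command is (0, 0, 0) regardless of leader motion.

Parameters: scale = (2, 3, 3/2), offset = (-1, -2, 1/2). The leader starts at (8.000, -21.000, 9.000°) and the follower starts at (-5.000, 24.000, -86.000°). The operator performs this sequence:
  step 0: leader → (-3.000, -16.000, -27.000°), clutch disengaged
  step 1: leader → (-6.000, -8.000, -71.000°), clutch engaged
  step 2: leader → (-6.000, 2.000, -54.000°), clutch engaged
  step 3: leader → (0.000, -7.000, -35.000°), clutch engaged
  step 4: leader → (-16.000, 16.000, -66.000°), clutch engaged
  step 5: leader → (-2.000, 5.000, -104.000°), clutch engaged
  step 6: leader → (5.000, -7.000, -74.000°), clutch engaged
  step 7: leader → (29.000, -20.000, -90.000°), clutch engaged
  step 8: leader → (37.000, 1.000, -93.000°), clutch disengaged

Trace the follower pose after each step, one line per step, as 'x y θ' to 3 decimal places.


step 0: Δleader=(-11.000, 5.000, -36.000°), disengaged; cmd=(0,0,0) → follower holds at (-5.000, 24.000, -86.000°)
step 1: Δleader=(-3.000, 8.000, -44.000°), engaged; cmd=(-7.000, 22.000, -65.500°) → follower=(-12.000, 46.000, -151.500°)
step 2: Δleader=(0.000, 10.000, 17.000°), engaged; cmd=(-1.000, 28.000, 26.000°) → follower=(-13.000, 74.000, -125.500°)
step 3: Δleader=(6.000, -9.000, 19.000°), engaged; cmd=(11.000, -29.000, 29.000°) → follower=(-2.000, 45.000, -96.500°)
step 4: Δleader=(-16.000, 23.000, -31.000°), engaged; cmd=(-33.000, 67.000, -46.000°) → follower=(-35.000, 112.000, -142.500°)
step 5: Δleader=(14.000, -11.000, -38.000°), engaged; cmd=(27.000, -35.000, -56.500°) → follower=(-8.000, 77.000, -199.000°)
step 6: Δleader=(7.000, -12.000, 30.000°), engaged; cmd=(13.000, -38.000, 45.500°) → follower=(5.000, 39.000, -153.500°)
step 7: Δleader=(24.000, -13.000, -16.000°), engaged; cmd=(47.000, -41.000, -23.500°) → follower=(52.000, -2.000, -177.000°)
step 8: Δleader=(8.000, 21.000, -3.000°), disengaged; cmd=(0,0,0) → follower holds at (52.000, -2.000, -177.000°)

-5.000 24.000 -86.000
-12.000 46.000 -151.500
-13.000 74.000 -125.500
-2.000 45.000 -96.500
-35.000 112.000 -142.500
-8.000 77.000 -199.000
5.000 39.000 -153.500
52.000 -2.000 -177.000
52.000 -2.000 -177.000


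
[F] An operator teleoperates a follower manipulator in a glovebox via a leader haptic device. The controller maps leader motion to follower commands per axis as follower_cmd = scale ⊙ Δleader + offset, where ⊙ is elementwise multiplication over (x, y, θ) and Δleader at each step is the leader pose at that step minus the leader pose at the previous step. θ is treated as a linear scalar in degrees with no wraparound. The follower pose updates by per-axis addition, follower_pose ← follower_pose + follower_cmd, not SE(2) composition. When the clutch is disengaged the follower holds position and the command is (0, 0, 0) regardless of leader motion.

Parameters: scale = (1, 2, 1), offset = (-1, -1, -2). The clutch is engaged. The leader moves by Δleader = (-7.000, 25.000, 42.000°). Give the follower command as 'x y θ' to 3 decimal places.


axis x: 1·-7.000 + -1 = -8.000
axis y: 2·25.000 + -1 = 49.000
axis θ: 1·42.000 + -2 = 40.000

-8.000 49.000 40.000


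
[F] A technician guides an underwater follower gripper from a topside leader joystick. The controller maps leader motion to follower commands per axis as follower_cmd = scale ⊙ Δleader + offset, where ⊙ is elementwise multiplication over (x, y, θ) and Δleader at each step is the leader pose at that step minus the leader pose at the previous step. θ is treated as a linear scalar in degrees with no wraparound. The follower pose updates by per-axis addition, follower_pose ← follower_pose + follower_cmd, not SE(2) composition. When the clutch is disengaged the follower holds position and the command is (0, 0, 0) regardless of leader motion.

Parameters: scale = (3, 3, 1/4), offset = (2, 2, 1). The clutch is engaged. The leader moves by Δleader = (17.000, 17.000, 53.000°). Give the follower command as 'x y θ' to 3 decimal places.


axis x: 3·17.000 + 2 = 53.000
axis y: 3·17.000 + 2 = 53.000
axis θ: 1/4·53.000 + 1 = 14.250

53.000 53.000 14.250


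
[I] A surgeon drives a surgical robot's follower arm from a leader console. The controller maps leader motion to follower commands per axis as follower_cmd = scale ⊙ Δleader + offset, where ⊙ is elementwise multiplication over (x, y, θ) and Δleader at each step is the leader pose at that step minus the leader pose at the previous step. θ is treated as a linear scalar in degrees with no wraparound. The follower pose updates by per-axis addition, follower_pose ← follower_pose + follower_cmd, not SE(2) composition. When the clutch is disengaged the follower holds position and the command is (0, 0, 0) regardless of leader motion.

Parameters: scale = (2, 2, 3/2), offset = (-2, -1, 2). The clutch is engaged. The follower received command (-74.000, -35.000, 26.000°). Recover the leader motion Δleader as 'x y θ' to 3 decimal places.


-36.000 -17.000 16.000

axis x: (-74.000 − -2) / (2) = -36.000
axis y: (-35.000 − -1) / (2) = -17.000
axis θ: (26.000 − 2) / (3/2) = 16.000


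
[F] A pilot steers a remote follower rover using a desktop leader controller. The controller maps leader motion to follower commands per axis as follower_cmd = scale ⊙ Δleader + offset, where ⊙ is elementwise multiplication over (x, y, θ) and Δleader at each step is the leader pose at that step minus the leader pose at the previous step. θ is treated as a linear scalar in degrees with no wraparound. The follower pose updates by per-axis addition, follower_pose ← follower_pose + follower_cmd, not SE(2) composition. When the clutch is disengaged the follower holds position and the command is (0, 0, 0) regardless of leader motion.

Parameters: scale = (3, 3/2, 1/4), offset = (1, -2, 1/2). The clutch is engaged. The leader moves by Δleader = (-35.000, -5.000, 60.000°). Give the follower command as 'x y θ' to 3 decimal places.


axis x: 3·-35.000 + 1 = -104.000
axis y: 3/2·-5.000 + -2 = -9.500
axis θ: 1/4·60.000 + 1/2 = 15.500

-104.000 -9.500 15.500
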